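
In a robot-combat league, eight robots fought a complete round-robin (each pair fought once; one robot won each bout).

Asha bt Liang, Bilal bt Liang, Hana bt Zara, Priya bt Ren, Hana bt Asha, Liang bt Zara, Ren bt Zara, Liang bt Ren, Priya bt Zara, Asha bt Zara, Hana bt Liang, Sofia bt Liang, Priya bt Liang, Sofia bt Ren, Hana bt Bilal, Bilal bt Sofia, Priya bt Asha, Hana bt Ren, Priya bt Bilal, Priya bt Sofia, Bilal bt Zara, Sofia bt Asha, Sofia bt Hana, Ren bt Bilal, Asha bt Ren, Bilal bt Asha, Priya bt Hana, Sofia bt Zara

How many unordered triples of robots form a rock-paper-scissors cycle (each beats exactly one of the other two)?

Win totals: Zara 0, Priya 7, Sofia 5, Liang 2, Ren 2, Bilal 4, Hana 5, Asha 3.
A robot with w wins dominates both others in C(w,2) triples; summing gives 0 + 21 + 10 + 1 + 1 + 6 + 10 + 3 = 52 transitive triples.
Total triples C(8,3) = 56, so cyclic triples = 56 − 52 = 4.

4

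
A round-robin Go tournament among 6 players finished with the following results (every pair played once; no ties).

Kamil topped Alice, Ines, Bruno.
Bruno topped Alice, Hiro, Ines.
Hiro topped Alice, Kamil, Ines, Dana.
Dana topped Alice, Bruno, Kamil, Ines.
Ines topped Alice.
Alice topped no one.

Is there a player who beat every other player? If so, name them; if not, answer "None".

None

Highest win total is Hiro with 4 (out of 5 possible).
Hiro lost to Bruno, so no player went undefeated.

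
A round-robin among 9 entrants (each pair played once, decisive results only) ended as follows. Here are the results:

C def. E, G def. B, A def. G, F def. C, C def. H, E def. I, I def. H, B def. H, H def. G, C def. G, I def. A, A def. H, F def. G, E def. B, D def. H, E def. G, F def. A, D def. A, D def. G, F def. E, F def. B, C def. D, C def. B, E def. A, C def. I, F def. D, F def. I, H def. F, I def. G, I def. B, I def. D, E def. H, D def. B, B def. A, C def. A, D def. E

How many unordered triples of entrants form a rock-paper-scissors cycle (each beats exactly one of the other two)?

Win totals: A 2, B 2, C 7, D 5, E 5, F 7, G 1, H 2, I 5.
An entrant with w wins dominates both others in C(w,2) triples; summing gives 1 + 1 + 21 + 10 + 10 + 21 + 0 + 1 + 10 = 75 transitive triples.
Total triples C(9,3) = 84, so cyclic triples = 84 − 75 = 9.

9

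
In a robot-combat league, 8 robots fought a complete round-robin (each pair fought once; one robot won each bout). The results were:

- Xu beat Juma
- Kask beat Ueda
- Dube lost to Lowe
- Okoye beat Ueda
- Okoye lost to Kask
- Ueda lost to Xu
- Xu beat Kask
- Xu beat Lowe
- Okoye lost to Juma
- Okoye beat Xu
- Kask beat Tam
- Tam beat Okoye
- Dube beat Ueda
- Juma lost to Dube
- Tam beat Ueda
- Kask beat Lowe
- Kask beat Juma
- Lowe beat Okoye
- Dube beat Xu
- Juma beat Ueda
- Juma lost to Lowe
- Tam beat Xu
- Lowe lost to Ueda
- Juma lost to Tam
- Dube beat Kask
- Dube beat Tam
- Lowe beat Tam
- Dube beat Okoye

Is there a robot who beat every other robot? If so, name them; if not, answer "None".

None

Highest win total is Dube with 6 (out of 7 possible).
Dube lost to Lowe, so no robot went undefeated.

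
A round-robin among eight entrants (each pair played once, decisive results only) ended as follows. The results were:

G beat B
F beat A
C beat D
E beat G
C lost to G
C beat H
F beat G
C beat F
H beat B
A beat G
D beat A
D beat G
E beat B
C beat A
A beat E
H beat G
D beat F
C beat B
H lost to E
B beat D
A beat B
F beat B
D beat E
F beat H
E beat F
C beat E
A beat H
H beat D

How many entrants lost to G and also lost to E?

G beat: B, C.
E beat: B, F, G, H.
Both beat: B — 1.

1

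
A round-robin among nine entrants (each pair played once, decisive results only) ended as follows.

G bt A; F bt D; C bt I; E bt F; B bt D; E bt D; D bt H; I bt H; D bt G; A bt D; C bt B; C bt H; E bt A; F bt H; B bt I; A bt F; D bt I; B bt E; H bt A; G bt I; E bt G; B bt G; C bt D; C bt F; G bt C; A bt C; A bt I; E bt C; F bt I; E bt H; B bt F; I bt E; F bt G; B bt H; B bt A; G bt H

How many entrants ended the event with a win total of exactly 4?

Win totals: A 4, B 7, C 5, D 3, E 6, F 4, G 4, H 1, I 2.
Exactly 4: A, F, G — 3 entrants.

3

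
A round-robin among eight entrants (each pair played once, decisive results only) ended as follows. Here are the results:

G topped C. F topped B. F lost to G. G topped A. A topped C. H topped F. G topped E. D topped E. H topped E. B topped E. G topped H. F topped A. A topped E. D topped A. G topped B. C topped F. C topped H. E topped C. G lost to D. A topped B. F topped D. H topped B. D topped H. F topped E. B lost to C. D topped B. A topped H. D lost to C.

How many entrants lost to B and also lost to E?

0

B beat: E.
E beat: C.
No one was beaten by both.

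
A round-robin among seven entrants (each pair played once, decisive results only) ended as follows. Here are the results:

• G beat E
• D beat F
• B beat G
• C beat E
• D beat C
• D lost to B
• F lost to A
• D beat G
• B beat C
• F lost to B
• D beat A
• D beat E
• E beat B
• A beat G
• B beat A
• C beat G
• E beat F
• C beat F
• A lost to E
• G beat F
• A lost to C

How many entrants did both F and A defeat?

0

F beat: no one.
A beat: F, G.
No one was beaten by both.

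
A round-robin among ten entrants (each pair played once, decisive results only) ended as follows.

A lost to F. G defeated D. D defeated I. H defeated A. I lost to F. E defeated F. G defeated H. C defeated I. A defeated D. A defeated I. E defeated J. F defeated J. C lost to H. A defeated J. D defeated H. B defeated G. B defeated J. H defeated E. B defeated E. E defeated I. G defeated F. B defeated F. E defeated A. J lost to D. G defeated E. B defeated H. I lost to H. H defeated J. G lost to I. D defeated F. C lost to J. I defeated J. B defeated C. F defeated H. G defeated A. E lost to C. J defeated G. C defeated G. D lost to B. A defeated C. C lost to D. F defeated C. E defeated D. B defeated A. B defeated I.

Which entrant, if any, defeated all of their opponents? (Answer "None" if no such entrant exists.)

B has 9 wins out of 9 opponents — a perfect record.

B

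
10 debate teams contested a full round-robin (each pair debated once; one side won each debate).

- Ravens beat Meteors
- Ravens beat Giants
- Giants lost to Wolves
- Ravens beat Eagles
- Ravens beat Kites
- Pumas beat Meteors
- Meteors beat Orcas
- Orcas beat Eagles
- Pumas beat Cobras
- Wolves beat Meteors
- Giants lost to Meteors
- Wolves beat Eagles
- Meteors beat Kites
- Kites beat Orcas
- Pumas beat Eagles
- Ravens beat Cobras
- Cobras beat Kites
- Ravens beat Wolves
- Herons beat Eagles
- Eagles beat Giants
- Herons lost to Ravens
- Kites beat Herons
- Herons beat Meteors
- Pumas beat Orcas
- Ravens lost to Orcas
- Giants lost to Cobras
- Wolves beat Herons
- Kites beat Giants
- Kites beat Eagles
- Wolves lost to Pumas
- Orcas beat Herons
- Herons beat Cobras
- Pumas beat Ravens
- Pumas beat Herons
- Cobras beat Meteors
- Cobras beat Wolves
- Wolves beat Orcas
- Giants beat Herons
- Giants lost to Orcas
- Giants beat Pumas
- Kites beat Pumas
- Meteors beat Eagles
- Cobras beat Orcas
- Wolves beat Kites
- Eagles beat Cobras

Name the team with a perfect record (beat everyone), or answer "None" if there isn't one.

None

Highest win total is Ravens with 7 (out of 9 possible).
Ravens lost to Pumas, Orcas, so no team went undefeated.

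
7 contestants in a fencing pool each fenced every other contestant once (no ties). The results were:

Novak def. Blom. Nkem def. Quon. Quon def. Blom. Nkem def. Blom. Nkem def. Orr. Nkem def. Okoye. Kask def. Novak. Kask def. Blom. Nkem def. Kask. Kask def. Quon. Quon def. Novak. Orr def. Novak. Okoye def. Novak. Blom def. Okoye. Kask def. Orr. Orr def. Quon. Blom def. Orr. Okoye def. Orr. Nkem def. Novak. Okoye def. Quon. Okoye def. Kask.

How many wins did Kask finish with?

Kask's results: beat Blom, Quon, Orr, Novak; lost to Okoye, Nkem.
That is 4 wins.

4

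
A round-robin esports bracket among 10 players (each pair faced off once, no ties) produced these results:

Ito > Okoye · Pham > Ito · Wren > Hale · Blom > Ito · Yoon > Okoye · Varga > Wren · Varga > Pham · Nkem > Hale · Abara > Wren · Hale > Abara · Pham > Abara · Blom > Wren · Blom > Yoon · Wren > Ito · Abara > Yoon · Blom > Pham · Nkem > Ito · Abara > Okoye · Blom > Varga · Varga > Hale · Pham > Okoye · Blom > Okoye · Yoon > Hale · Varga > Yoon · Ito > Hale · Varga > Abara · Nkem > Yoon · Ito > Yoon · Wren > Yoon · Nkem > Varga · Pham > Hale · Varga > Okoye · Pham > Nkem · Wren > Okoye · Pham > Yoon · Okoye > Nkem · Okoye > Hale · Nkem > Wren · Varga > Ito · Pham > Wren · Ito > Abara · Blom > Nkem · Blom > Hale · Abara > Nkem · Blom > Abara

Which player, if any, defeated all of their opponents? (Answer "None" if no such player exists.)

Blom

Blom has 9 wins out of 9 opponents — a perfect record.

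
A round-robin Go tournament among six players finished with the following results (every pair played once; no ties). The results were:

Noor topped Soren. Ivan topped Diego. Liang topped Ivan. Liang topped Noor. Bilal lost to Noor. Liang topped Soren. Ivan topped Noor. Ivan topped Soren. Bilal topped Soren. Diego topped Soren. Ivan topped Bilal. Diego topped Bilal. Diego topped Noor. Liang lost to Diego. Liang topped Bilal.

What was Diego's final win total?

4

Diego's results: beat Liang, Bilal, Soren, Noor; lost to Ivan.
That is 4 wins.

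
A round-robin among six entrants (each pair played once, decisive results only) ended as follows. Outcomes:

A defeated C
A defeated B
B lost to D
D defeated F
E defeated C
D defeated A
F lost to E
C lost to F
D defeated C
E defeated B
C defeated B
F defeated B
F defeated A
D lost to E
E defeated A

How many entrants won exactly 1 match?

1

Win totals: A 2, B 0, C 1, D 4, E 5, F 3.
Exactly 1: C — 1 entrant.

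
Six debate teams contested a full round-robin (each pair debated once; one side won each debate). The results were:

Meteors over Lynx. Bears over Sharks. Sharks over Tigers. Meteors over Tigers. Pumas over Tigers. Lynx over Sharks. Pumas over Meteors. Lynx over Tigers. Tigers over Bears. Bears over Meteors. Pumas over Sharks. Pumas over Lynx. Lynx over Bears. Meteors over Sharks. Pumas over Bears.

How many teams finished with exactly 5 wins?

Win totals: Pumas 5, Sharks 1, Tigers 1, Meteors 3, Bears 2, Lynx 3.
Exactly 5: Pumas — 1 team.

1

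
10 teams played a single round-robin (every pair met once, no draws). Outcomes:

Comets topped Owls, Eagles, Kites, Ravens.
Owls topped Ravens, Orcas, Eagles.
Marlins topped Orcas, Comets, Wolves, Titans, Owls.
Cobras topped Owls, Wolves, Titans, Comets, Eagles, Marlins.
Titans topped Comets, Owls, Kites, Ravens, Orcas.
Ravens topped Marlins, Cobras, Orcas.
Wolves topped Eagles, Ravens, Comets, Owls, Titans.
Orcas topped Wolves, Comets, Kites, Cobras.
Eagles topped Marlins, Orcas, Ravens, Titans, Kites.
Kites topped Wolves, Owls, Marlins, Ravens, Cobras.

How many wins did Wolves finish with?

5

Wolves' results: beat Comets, Titans, Eagles, Owls, Ravens; lost to Cobras, Marlins, Kites, Orcas.
That is 5 wins.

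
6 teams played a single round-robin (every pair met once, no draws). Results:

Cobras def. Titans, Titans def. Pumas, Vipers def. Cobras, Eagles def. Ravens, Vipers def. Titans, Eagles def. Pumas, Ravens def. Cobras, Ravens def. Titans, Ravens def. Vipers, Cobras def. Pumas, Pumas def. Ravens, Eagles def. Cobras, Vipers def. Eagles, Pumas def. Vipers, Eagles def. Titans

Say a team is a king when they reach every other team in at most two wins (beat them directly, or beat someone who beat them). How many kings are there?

4

Titans cannot reach Eagles, Cobras in two steps.
Ravens reaches everyone (king).
Eagles reaches everyone (king).
Pumas reaches everyone (king).
Cobras cannot reach Eagles in two steps.
Vipers reaches everyone (king).
Kings: Ravens, Eagles, Pumas, Vipers — 4.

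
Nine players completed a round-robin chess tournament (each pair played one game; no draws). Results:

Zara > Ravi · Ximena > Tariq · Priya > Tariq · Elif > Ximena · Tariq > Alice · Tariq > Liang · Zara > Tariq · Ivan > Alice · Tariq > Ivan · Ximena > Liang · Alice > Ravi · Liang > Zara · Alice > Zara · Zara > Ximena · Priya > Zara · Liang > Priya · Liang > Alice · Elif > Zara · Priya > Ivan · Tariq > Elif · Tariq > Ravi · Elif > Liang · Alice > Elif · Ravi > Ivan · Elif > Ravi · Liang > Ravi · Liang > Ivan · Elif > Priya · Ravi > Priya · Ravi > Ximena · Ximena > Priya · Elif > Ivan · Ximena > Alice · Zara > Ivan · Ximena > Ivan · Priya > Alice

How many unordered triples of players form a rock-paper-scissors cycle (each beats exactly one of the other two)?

Win totals: Ivan 1, Tariq 5, Liang 5, Priya 4, Zara 4, Ximena 5, Ravi 3, Elif 6, Alice 3.
A player with w wins dominates both others in C(w,2) triples; summing gives 0 + 10 + 10 + 6 + 6 + 10 + 3 + 15 + 3 = 63 transitive triples.
Total triples C(9,3) = 84, so cyclic triples = 84 − 63 = 21.

21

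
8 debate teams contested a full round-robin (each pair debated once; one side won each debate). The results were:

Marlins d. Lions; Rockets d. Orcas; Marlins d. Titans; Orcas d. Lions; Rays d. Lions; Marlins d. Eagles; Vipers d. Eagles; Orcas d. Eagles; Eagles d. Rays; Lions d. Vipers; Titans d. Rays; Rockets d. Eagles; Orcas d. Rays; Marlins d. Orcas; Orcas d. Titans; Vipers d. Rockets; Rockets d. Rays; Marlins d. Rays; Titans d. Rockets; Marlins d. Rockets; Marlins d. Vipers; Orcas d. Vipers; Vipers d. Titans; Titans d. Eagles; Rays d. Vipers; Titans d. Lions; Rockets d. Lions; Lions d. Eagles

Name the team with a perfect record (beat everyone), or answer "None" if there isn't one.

Marlins

Marlins has 7 wins out of 7 opponents — a perfect record.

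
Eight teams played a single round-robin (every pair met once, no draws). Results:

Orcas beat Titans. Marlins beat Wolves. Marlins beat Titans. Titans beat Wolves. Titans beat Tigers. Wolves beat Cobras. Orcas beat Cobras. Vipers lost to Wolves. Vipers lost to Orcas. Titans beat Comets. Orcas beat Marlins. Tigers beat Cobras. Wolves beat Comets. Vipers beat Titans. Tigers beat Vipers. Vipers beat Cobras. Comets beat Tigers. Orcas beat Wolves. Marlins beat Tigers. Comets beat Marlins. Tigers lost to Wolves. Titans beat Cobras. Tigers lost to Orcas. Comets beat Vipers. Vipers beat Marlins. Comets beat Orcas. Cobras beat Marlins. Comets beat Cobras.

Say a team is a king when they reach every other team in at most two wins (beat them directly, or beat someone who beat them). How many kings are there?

Cobras cannot reach Vipers, Comets, Orcas in two steps.
Vipers cannot reach Orcas in two steps.
Comets reaches everyone (king).
Wolves reaches everyone (king).
Marlins cannot reach Orcas in two steps.
Titans reaches everyone (king).
Orcas reaches everyone (king).
Tigers cannot reach Comets, Wolves, Orcas in two steps.
Kings: Comets, Wolves, Titans, Orcas — 4.

4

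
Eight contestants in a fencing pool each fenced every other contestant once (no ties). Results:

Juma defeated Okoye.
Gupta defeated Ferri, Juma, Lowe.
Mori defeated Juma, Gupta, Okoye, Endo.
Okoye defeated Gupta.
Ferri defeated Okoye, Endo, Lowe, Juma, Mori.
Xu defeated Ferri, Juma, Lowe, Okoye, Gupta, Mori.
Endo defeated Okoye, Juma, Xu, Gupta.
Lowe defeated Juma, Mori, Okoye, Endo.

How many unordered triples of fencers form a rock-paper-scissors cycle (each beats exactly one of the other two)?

10

Win totals: Ferri 5, Juma 1, Gupta 3, Lowe 4, Endo 4, Okoye 1, Xu 6, Mori 4.
A fencer with w wins dominates both others in C(w,2) triples; summing gives 10 + 0 + 3 + 6 + 6 + 0 + 15 + 6 = 46 transitive triples.
Total triples C(8,3) = 56, so cyclic triples = 56 − 46 = 10.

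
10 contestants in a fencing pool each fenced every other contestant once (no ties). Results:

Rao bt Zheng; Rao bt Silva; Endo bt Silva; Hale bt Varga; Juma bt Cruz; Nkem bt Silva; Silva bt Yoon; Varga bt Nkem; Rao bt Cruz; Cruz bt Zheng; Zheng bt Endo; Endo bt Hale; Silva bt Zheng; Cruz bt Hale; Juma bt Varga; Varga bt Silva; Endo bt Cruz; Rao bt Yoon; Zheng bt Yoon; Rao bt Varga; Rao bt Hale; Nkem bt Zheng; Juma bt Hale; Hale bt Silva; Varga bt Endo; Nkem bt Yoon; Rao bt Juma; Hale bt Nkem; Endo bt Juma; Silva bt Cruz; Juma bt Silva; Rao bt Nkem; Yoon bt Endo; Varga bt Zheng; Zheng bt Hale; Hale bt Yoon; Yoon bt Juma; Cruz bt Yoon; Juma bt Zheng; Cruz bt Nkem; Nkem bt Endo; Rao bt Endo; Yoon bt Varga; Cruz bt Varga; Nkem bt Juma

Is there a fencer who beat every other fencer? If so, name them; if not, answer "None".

Rao

Rao has 9 wins out of 9 opponents — a perfect record.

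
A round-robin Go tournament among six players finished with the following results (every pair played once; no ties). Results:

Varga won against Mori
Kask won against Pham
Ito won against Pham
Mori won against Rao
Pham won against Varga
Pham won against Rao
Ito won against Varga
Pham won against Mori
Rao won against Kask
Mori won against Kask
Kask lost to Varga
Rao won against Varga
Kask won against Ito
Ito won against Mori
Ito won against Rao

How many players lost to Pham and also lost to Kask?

Pham beat: Mori, Rao, Varga.
Kask beat: Pham, Ito.
No one was beaten by both.

0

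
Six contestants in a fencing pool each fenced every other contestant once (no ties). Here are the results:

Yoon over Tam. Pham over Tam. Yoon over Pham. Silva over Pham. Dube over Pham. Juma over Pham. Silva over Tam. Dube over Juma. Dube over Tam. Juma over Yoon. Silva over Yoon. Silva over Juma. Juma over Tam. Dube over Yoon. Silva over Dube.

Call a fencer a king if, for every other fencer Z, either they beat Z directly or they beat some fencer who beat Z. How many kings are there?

Silva reaches everyone (king).
Tam cannot reach Silva, Juma, Yoon, Dube, Pham in two steps.
Juma cannot reach Silva, Dube in two steps.
Yoon cannot reach Silva, Juma, Dube in two steps.
Dube cannot reach Silva in two steps.
Pham cannot reach Silva, Juma, Yoon, Dube in two steps.
Kings: Silva — 1.

1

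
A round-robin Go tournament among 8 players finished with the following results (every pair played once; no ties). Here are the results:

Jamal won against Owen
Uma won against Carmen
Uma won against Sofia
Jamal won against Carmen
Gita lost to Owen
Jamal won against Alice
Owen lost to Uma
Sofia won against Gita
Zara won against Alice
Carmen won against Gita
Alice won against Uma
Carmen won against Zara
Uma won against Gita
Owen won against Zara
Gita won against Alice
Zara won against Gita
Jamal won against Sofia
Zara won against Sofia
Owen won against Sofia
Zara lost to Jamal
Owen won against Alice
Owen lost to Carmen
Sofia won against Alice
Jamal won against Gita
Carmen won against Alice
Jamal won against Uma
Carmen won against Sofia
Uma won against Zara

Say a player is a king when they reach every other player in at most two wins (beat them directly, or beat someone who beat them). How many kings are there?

1

Jamal reaches everyone (king).
Zara cannot reach Jamal, Carmen, Owen in two steps.
Sofia cannot reach Jamal, Zara, Carmen, Owen in two steps.
Carmen cannot reach Jamal in two steps.
Alice cannot reach Jamal in two steps.
Gita cannot reach Jamal, Zara, Sofia, Carmen, Owen in two steps.
Owen cannot reach Jamal, Carmen in two steps.
Uma cannot reach Jamal in two steps.
Kings: Jamal — 1.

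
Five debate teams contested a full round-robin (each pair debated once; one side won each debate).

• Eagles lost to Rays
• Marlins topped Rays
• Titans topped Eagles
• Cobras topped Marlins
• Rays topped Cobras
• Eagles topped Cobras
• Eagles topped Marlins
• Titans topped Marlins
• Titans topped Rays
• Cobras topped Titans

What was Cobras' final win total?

2

Cobras' results: beat Titans, Marlins; lost to Rays, Eagles.
That is 2 wins.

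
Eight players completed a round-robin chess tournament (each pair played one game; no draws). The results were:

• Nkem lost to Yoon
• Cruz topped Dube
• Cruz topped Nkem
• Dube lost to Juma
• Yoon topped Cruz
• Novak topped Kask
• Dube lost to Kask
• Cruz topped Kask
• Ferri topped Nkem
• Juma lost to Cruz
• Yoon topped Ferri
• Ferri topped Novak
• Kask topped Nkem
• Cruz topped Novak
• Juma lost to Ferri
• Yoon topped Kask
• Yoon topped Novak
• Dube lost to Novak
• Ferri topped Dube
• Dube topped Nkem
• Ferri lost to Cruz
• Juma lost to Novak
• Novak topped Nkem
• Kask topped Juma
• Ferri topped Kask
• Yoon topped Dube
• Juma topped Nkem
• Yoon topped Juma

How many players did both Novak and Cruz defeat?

Novak beat: Dube, Nkem, Juma, Kask.
Cruz beat: Dube, Nkem, Juma, Novak, Kask, Ferri.
Both beat: Dube, Nkem, Juma, Kask — 4.

4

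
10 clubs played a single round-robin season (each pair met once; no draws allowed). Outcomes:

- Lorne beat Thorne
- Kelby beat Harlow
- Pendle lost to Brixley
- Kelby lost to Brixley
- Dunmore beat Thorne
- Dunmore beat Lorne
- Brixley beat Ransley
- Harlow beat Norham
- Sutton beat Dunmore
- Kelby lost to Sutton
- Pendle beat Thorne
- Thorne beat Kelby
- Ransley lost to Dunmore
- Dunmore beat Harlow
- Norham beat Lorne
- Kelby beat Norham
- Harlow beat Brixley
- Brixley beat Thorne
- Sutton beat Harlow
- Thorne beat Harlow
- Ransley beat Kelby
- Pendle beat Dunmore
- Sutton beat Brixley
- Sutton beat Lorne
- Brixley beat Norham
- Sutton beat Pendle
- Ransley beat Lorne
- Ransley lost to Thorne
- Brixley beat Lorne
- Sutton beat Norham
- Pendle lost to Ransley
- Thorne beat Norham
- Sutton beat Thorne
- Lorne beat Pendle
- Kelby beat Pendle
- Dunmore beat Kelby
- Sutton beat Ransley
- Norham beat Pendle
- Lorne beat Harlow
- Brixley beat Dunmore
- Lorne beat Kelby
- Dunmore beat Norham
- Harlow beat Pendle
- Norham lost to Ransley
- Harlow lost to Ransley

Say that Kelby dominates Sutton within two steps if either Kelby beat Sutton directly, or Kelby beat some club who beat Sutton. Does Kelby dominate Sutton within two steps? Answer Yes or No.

Kelby did not beat Sutton directly.
Kelby beat Pendle, Harlow, Norham, but each of them lost to Sutton. No two-step path.

No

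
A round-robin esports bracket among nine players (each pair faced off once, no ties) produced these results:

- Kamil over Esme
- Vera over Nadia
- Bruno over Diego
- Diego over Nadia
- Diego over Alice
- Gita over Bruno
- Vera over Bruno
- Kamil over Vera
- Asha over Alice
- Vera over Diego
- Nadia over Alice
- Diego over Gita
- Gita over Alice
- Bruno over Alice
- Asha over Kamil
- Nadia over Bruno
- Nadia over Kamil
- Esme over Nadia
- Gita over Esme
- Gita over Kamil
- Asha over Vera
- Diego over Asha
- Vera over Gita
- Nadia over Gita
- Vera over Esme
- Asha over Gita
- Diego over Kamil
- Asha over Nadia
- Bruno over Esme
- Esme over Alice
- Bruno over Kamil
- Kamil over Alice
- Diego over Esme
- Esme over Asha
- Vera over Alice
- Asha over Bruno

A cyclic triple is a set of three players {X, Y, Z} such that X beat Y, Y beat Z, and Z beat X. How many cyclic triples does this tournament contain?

Win totals: Asha 6, Vera 6, Nadia 4, Diego 6, Alice 0, Gita 4, Esme 3, Bruno 4, Kamil 3.
A player with w wins dominates both others in C(w,2) triples; summing gives 15 + 15 + 6 + 15 + 0 + 6 + 3 + 6 + 3 = 69 transitive triples.
Total triples C(9,3) = 84, so cyclic triples = 84 − 69 = 15.

15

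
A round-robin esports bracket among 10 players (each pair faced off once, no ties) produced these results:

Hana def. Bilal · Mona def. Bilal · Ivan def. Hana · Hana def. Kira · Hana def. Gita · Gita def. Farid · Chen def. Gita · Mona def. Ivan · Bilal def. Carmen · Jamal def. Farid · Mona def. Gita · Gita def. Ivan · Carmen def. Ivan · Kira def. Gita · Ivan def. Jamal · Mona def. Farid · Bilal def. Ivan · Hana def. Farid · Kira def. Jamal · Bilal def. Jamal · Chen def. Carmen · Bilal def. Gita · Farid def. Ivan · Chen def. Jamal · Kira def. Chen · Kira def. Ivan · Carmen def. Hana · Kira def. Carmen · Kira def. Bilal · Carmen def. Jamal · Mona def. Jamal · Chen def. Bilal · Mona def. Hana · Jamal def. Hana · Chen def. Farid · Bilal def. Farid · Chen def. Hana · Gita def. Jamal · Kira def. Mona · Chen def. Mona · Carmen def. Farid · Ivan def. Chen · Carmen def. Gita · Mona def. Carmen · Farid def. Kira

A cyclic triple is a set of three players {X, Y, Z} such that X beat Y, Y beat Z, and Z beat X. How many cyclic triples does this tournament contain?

Win totals: Farid 2, Bilal 5, Jamal 2, Chen 7, Ivan 3, Kira 7, Gita 3, Hana 4, Mona 7, Carmen 5.
A player with w wins dominates both others in C(w,2) triples; summing gives 1 + 10 + 1 + 21 + 3 + 21 + 3 + 6 + 21 + 10 = 97 transitive triples.
Total triples C(10,3) = 120, so cyclic triples = 120 − 97 = 23.

23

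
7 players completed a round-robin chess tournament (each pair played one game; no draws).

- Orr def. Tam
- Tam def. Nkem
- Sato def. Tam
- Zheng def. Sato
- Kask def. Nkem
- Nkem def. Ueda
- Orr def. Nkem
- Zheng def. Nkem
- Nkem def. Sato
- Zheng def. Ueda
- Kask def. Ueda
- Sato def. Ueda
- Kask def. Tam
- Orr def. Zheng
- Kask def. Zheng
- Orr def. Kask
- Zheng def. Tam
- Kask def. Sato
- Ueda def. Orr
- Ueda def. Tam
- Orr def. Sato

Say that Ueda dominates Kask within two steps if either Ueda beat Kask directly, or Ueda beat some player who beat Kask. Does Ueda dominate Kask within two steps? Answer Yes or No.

Ueda did not beat Kask directly.
Ueda beat Orr, Tam. Of those, Orr beat Kask.

Yes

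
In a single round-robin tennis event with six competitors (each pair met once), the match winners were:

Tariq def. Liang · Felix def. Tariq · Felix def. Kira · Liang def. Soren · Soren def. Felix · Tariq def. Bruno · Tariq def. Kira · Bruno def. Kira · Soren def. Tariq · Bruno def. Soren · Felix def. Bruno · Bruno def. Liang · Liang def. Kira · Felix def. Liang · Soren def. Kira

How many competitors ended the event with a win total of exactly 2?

1

Win totals: Tariq 3, Soren 3, Felix 4, Kira 0, Liang 2, Bruno 3.
Exactly 2: Liang — 1 competitor.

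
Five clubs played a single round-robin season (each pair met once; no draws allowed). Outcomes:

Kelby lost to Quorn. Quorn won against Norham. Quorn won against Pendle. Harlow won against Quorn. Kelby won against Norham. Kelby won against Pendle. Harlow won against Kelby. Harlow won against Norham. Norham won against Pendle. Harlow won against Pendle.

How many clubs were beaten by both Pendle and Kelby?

0

Pendle beat: no one.
Kelby beat: Pendle, Norham.
No one was beaten by both.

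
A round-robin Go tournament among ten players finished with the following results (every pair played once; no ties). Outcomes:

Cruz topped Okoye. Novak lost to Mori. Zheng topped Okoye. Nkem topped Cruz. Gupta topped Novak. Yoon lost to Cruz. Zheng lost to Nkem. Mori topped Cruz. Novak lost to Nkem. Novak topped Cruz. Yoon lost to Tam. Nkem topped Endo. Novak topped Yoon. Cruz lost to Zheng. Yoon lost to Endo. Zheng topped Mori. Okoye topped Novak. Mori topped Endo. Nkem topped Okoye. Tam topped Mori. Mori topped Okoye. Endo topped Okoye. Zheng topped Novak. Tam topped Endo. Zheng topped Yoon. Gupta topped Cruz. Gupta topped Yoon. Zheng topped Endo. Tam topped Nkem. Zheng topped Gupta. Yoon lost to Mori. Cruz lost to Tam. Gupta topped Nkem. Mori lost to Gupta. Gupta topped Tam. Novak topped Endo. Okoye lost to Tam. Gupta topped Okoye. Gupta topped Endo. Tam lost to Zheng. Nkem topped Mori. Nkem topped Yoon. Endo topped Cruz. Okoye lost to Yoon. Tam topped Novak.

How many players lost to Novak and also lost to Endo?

2

Novak beat: Cruz, Yoon, Endo.
Endo beat: Okoye, Cruz, Yoon.
Both beat: Cruz, Yoon — 2.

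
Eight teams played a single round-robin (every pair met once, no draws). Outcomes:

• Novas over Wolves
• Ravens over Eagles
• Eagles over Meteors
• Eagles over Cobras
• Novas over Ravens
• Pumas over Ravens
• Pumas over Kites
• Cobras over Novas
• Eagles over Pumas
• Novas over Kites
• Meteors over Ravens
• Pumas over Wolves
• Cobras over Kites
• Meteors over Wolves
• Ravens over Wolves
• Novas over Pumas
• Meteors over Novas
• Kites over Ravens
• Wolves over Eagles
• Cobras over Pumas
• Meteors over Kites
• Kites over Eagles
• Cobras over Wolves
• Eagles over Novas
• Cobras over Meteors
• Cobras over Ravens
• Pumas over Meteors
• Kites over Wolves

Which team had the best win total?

Cobras

Win totals: Novas 4, Kites 3, Ravens 2, Eagles 4, Wolves 1, Pumas 4, Meteors 4, Cobras 6.
Cobras leads with 6 wins (next highest: 4).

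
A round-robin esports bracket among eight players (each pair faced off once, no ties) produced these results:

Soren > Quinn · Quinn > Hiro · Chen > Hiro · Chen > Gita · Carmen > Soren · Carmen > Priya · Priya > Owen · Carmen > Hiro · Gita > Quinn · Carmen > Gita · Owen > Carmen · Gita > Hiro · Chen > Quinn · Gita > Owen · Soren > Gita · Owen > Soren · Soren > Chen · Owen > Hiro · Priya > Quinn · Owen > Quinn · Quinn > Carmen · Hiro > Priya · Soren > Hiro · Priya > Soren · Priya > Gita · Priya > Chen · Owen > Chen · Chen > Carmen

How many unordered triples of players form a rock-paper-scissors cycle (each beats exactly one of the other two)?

Win totals: Priya 5, Hiro 1, Quinn 2, Owen 5, Soren 4, Carmen 4, Chen 4, Gita 3.
A player with w wins dominates both others in C(w,2) triples; summing gives 10 + 0 + 1 + 10 + 6 + 6 + 6 + 3 = 42 transitive triples.
Total triples C(8,3) = 56, so cyclic triples = 56 − 42 = 14.

14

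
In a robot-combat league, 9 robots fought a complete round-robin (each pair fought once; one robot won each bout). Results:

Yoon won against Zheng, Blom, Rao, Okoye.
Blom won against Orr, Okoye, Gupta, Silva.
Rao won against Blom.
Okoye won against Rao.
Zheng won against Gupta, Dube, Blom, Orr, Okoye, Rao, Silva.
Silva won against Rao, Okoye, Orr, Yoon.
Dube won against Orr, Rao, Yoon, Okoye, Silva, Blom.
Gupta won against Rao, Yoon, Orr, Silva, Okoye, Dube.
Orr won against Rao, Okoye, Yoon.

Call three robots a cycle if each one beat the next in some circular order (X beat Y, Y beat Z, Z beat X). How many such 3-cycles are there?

Win totals: Okoye 1, Gupta 6, Yoon 4, Zheng 7, Dube 6, Silva 4, Rao 1, Orr 3, Blom 4.
A robot with w wins dominates both others in C(w,2) triples; summing gives 0 + 15 + 6 + 21 + 15 + 6 + 0 + 3 + 6 = 72 transitive triples.
Total triples C(9,3) = 84, so cyclic triples = 84 − 72 = 12.

12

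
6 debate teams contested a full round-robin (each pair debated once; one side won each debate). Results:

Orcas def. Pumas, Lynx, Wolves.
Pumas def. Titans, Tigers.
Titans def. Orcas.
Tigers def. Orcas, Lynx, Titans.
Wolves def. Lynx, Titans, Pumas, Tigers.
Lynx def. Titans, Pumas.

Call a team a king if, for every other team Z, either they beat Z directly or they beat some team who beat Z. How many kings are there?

Lynx cannot reach Wolves in two steps.
Pumas cannot reach Wolves in two steps.
Wolves reaches everyone (king).
Orcas reaches everyone (king).
Titans cannot reach Tigers in two steps.
Tigers reaches everyone (king).
Kings: Wolves, Orcas, Tigers — 3.

3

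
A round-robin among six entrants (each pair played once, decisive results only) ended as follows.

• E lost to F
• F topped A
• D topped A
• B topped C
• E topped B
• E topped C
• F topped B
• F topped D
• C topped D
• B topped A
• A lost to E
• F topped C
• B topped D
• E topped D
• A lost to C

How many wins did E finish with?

E's results: beat A, B, C, D; lost to F.
That is 4 wins.

4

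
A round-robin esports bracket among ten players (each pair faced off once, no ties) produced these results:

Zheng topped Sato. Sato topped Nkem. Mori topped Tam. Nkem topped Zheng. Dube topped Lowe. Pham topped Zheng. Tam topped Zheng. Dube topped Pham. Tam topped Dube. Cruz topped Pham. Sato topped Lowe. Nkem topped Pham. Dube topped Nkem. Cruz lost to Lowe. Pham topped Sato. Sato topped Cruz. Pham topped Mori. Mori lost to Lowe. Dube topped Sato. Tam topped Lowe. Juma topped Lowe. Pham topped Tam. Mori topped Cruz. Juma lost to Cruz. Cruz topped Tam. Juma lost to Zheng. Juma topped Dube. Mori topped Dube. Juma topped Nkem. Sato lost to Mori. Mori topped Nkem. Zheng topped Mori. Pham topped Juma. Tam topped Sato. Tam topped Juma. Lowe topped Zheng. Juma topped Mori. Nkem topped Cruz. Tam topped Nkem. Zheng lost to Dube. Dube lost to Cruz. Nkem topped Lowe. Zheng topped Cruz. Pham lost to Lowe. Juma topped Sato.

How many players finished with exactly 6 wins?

Win totals: Sato 3, Mori 5, Tam 6, Juma 5, Dube 5, Pham 5, Zheng 4, Cruz 4, Lowe 4, Nkem 4.
Exactly 6: Tam — 1 player.

1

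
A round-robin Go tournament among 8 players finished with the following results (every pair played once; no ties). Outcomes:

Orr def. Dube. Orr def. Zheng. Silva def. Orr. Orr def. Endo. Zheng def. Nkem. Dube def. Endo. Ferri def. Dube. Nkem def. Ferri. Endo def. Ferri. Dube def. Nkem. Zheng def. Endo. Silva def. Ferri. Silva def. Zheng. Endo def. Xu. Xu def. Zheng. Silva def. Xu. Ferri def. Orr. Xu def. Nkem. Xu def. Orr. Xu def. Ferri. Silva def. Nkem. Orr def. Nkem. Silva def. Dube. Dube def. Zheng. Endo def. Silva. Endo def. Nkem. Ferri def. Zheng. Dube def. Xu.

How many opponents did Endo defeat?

Endo's results: beat Nkem, Silva, Ferri, Xu; lost to Orr, Dube, Zheng.
That is 4 wins.

4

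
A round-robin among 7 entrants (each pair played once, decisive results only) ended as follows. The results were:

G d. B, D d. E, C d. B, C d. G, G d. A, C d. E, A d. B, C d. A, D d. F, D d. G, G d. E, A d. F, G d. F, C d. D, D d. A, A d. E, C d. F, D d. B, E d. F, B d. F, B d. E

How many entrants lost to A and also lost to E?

1

A beat: B, E, F.
E beat: F.
Both beat: F — 1.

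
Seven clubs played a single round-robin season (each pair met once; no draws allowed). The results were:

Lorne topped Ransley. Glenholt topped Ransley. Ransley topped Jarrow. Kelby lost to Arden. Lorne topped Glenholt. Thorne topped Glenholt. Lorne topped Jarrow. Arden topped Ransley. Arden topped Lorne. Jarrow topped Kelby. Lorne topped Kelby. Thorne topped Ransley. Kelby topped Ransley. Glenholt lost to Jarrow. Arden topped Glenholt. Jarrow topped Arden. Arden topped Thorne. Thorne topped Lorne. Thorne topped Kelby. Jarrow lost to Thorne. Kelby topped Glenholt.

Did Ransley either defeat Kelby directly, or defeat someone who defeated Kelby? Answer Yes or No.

Yes

Ransley did not beat Kelby directly.
Ransley beat Jarrow. Of those, Jarrow beat Kelby.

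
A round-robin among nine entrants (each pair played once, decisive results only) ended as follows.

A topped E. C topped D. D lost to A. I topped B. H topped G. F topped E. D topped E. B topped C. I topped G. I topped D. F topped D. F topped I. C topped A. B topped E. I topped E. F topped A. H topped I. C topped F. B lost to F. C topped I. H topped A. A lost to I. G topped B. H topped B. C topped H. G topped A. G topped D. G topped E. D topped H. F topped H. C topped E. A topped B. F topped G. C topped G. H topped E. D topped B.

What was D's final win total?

D's results: beat B, E, H; lost to A, C, F, G, I.
That is 3 wins.

3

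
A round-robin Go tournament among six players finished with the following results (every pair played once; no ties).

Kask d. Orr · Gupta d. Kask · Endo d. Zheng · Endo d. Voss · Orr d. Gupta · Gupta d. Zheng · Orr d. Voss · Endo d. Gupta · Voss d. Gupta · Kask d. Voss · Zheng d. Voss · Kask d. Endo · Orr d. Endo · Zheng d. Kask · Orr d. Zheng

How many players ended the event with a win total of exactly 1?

1

Win totals: Endo 3, Gupta 2, Voss 1, Orr 4, Zheng 2, Kask 3.
Exactly 1: Voss — 1 player.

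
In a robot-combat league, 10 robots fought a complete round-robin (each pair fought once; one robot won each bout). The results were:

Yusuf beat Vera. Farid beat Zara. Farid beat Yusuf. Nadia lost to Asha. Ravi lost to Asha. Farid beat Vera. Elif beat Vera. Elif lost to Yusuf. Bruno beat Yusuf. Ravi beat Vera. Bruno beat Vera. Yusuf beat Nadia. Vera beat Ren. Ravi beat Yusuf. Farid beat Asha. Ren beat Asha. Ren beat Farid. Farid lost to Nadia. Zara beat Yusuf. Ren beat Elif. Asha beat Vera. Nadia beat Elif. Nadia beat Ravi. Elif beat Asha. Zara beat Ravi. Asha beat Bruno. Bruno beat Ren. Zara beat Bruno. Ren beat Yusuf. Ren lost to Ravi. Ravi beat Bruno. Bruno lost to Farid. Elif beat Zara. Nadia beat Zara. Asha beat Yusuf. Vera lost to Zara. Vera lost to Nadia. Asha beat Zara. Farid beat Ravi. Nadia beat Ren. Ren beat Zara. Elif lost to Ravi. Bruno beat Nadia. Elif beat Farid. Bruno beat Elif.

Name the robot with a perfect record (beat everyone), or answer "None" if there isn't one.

Highest win total is Nadia with 6 (out of 9 possible).
Nadia lost to Asha, Yusuf, Bruno, so no robot went undefeated.

None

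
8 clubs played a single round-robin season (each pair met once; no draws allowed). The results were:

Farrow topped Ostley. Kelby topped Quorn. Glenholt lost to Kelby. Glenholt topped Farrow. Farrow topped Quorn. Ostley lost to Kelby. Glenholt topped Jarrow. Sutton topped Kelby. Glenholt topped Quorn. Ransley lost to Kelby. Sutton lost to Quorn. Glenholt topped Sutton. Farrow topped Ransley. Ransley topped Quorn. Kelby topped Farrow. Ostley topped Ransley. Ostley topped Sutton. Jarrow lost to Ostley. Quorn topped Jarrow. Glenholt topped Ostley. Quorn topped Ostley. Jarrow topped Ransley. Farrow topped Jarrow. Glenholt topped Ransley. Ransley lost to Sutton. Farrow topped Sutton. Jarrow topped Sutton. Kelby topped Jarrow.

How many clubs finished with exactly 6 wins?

2

Win totals: Ransley 1, Kelby 6, Jarrow 2, Quorn 3, Ostley 3, Sutton 2, Glenholt 6, Farrow 5.
Exactly 6: Kelby, Glenholt — 2 clubs.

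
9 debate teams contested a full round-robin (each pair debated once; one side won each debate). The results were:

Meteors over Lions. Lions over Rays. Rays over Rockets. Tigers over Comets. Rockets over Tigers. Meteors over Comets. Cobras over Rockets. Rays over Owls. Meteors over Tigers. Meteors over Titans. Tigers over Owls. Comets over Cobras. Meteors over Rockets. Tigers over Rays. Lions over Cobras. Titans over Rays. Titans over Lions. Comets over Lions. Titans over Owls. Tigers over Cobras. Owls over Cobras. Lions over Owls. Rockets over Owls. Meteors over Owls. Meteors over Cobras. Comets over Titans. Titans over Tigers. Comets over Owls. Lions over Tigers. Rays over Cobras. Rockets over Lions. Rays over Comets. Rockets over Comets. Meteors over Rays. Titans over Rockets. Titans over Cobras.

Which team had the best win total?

Win totals: Meteors 8, Cobras 1, Titans 6, Owls 1, Lions 4, Rockets 4, Comets 4, Rays 4, Tigers 4.
Meteors leads with 8 wins (next highest: 6).

Meteors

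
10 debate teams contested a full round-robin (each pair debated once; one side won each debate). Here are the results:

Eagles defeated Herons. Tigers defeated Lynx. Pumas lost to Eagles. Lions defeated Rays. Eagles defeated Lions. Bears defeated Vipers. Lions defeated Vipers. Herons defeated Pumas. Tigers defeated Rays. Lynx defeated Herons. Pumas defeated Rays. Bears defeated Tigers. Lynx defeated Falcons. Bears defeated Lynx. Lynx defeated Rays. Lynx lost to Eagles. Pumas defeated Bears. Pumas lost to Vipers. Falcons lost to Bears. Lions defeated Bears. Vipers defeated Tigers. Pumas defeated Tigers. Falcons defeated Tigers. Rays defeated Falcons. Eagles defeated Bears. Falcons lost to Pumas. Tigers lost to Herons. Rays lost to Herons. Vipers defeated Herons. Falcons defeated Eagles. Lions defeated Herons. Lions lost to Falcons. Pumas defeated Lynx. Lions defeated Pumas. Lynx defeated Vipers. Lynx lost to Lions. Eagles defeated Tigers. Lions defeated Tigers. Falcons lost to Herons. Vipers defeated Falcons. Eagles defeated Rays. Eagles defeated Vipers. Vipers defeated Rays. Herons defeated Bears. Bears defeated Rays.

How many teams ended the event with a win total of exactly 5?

4

Win totals: Falcons 3, Lynx 4, Eagles 8, Herons 5, Rays 1, Pumas 5, Vipers 5, Bears 5, Lions 7, Tigers 2.
Exactly 5: Herons, Pumas, Vipers, Bears — 4 teams.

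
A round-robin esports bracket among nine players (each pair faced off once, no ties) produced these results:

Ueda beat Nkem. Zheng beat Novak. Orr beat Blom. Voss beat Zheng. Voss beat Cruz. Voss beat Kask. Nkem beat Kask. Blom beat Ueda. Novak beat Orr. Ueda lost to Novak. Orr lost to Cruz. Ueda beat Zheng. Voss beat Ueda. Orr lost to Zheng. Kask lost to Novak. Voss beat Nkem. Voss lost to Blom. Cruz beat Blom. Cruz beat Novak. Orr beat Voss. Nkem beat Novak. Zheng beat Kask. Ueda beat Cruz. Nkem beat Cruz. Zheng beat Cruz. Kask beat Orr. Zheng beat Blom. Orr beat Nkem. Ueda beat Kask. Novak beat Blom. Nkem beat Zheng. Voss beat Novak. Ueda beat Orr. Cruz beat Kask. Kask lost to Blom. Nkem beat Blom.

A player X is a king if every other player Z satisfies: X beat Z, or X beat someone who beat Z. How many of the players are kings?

Zheng reaches everyone (king).
Voss reaches everyone (king).
Ueda reaches everyone (king).
Novak reaches everyone (king).
Kask cannot reach Zheng, Ueda, Novak, Cruz in two steps.
Cruz cannot reach Zheng in two steps.
Nkem reaches everyone (king).
Orr reaches everyone (king).
Blom reaches everyone (king).
Kings: Zheng, Voss, Ueda, Novak, Nkem, Orr, Blom — 7.

7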